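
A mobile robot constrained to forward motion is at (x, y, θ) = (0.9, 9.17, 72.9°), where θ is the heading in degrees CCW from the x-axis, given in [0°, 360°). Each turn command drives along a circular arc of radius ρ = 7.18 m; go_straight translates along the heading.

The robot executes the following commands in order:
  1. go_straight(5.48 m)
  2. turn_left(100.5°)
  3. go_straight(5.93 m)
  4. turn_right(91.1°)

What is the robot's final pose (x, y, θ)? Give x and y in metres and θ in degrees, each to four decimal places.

set_pose: (x, y, θ) = (0.9000, 9.1700, 72.9000°), ρ = 7.18
go_straight(5.48): x += 5.48·cos θ, y += 5.48·sin θ → (2.5113, 14.4077, 72.9000°)
turn_left(100.5°): centre at ρ to the left, rotate +100.5° → (-3.5260, 23.6514, 173.4000°)
go_straight(5.93): x += 5.93·cos θ, y += 5.93·sin θ → (-9.4167, 24.3329, 173.4000°)
turn_right(91.1°): centre at ρ to the right, rotate −91.1° → (-15.7067, 32.4274, 82.3000°)

(-15.7067, 32.4274, 82.3000°)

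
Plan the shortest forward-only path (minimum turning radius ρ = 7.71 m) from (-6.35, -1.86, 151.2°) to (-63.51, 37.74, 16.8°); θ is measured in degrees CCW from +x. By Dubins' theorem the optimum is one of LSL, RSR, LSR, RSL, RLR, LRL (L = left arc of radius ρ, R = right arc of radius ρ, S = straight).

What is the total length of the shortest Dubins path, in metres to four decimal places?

82.0227 m

Let ψ = atan2(Δy, Δx) = atan2(39.60, -57.16) = 145.2861° be the start→goal bearing.
Normalize: d = |goal − start| / ρ = 69.537225/7.71 = 9.019095, α = (θ_start − ψ) mod 360° = 5.9139° = 0.103217 rad, β = (θ_goal − ψ) mod 360° = 231.5139° = 4.040680 rad.
Common terms: sin α = 0.103034, cos α = 0.994678, sin β = -0.782759, cos β = -0.622325, cos(α−β) = -0.699663, d² = 81.344080. Work in radians in the unit-radius frame; every candidate has L = ρ·(t + p + q).
LSL: p² = 2 + d² − 2cos(α−β) + 2d(sin α − sin β) = 100.721516; p = √p² = 10.036011; φ = atan2(cos β − cos α, d + sin α − sin β) = -0.161825 rad; t = (φ − α) mod 2π = 6.018143 rad, q = (β − φ) mod 2π = 4.202505 rad → L = 7.71·(6.018143 + 10.036011 + 4.202505) = 7.71·20.256659 = 156.178841 m
RSR: p² = 2 + d² − 2cos(α−β) + 2d(sin β − sin α) = 68.765296; p = √p² = 8.292484; φ = atan2(cos α − cos β, d − sin α + sin β) = 0.196254 rad; t = (α − φ) mod 2π = 6.190149 rad, q = (φ − β) mod 2π = 2.438759 rad → L = 7.71·(6.190149 + 8.292484 + 2.438759) = 7.71·16.921392 = 130.463933 m
LSR: p² = d² − 2 + 2cos(α−β) + 2d(sin α + sin β) = 65.683740; p = √p² = 8.104551; φ = atan2(−cos α − cos β, d + sin α + sin β) − atan2(−2, p) = 0.197321 rad; t = (φ − α) mod 2π = 0.094103 rad, q = (φ − β) mod 2π = 2.439826 rad → L = 7.71·(0.094103 + 8.104551 + 2.439826) = 7.71·10.638480 = 82.022679 m
RSL: p² = d² − 2 + 2cos(α−β) − 2d(sin α + sin β) = 90.205766; p = √p² = 9.497672; φ = atan2(cos α + cos β, d − sin α − sin β) − atan2(2, p) = -0.169173 rad; t = (α − φ) mod 2π = 0.272390 rad, q = (β − φ) mod 2π = 4.209853 rad → L = 7.71·(0.272390 + 9.497672 + 4.209853) = 7.71·13.979915 = 107.785142 m
RLR: c = (6 − d² + 2cos(α−β) + 2d(sin α − sin β))/8 = -7.595662, |c| > 1 → infeasible
LRL: c = (6 − d² + 2cos(α−β) − 2d(sin α − sin β))/8 = -11.590190, |c| > 1 → infeasible
Shortest: LSR with L = 82.022679 m ≈ 82.0227 m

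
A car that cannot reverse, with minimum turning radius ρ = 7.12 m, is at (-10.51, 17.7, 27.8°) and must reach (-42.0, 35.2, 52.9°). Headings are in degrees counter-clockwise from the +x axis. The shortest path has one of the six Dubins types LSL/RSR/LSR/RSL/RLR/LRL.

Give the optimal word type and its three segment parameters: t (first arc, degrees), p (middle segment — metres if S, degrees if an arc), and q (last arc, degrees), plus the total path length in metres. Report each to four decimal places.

Let ψ = atan2(Δy, Δx) = atan2(17.50, -31.49) = 150.9377° be the start→goal bearing.
Normalize: d = |goal − start| / ρ = 36.025964/7.12 = 5.059826, α = (θ_start − ψ) mod 360° = 236.8623° = 4.134027 rad, β = (θ_goal − ψ) mod 360° = 261.9623° = 4.572105 rad.
Common terms: sin α = -0.837359, cos α = -0.546653, sin β = -0.990176, cos β = -0.139824, cos(α−β) = 0.905569, d² = 25.601844. Work in radians in the unit-radius frame; every candidate has L = ρ·(t + p + q).
LSL: p² = 2 + d² − 2cos(α−β) + 2d(sin α − sin β) = 27.337160; p = √p² = 5.228495; φ = atan2(cos β − cos α, d + sin α − sin β) = 0.077889 rad; t = (φ − α) mod 2π = 2.227046 rad, q = (β − φ) mod 2π = 4.494217 rad → L = 7.12·(2.227046 + 5.228495 + 4.494217) = 7.12·11.949758 = 85.082276 m
RSR: p² = 2 + d² − 2cos(α−β) + 2d(sin β − sin α) = 24.244252; p = √p² = 4.923845; φ = atan2(cos α − cos β, d − sin α + sin β) = -0.082718 rad; t = (α − φ) mod 2π = 4.216746 rad, q = (φ − β) mod 2π = 1.628362 rad → L = 7.12·(4.216746 + 4.923845 + 1.628362) = 7.12·10.768953 = 76.674945 m
LSR: p² = d² − 2 + 2cos(α−β) + 2d(sin α + sin β) = 6.918953; p = √p² = 2.630390; φ = atan2(−cos α − cos β, d + sin α + sin β) − atan2(−2, p) = 0.859360 rad; t = (φ − α) mod 2π = 3.008517 rad, q = (φ − β) mod 2π = 2.570440 rad → L = 7.12·(3.008517 + 2.630390 + 2.570440) = 7.12·8.209347 = 58.450553 m
RSL: p² = d² − 2 + 2cos(α−β) − 2d(sin α + sin β) = 43.907009; p = √p² = 6.626236; φ = atan2(cos α + cos β, d − sin α − sin β) − atan2(2, p) = -0.392479 rad; t = (α − φ) mod 2π = 4.526507 rad, q = (β − φ) mod 2π = 4.964584 rad → L = 7.12·(4.526507 + 6.626236 + 4.964584) = 7.12·16.117327 = 114.755370 m
RLR: c = (6 − d² + 2cos(α−β) + 2d(sin α − sin β))/8 = -2.030532, |c| > 1 → infeasible
LRL: c = (6 − d² + 2cos(α−β) − 2d(sin α − sin β))/8 = -2.417145, |c| > 1 → infeasible
Shortest: LSR with L = 58.450553 m ≈ 58.4506 m
Convert LSR to answer units (arcs ×180/π): t = 3.008517·180/π = 172.3753°, p = ρ·p = 7.12·2.630390 = 18.7284 m, q = 2.570440·180/π = 147.2753°, L = 58.4506 m.

LSR: t = 172.3753°, p = 18.7284 m, q = 147.2753°, L = 58.4506 m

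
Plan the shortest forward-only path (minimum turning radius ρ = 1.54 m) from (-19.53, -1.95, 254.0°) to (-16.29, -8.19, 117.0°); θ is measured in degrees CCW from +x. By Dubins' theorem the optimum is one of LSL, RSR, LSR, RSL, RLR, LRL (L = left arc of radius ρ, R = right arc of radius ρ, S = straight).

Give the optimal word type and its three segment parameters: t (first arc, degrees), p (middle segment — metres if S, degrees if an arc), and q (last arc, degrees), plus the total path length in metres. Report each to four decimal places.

LSL: t = 19.4041°, p = 6.5262 m, q = 203.5959°, L = 12.5200 m

Let ψ = atan2(Δy, Δx) = atan2(-6.24, 3.24) = -62.5603° be the start→goal bearing.
Normalize: d = |goal − start| / ρ = 7.031017/1.54 = 4.565595, α = (θ_start − ψ) mod 360° = 316.5603° = 5.525019 rad, β = (θ_goal − ψ) mod 360° = 179.5603° = 3.133918 rad.
Common terms: sin α = -0.687591, cos α = 0.726098, sin β = 0.007675, cos β = -0.999971, cos(α−β) = -0.731354, d² = 20.844662. Work in radians in the unit-radius frame; every candidate has L = ρ·(t + p + q).
LSL: p² = 2 + d² − 2cos(α−β) + 2d(sin α − sin β) = 17.958765; p = √p² = 4.237778; φ = atan2(cos β − cos α, d + sin α − sin β) = -0.419501 rad; t = (φ − α) mod 2π = 0.338665 rad, q = (β − φ) mod 2π = 3.553419 rad → L = 1.54·(0.338665 + 4.237778 + 3.553419) = 1.54·8.129863 = 12.519988 m
RSR: p² = 2 + d² − 2cos(α−β) + 2d(sin β − sin α) = 30.655974; p = √p² = 5.536784; φ = atan2(cos α − cos β, d − sin α + sin β) = 0.317030 rad; t = (α − φ) mod 2π = 5.207989 rad, q = (φ − β) mod 2π = 3.466297 rad → L = 1.54·(5.207989 + 5.536784 + 3.466297) = 1.54·14.211070 = 21.885048 m
LSR: p² = d² − 2 + 2cos(α−β) + 2d(sin α + sin β) = 11.173507; p = √p² = 3.342680; φ = atan2(−cos α − cos β, d + sin α + sin β) − atan2(−2, p) = 0.609551 rad; t = (φ − α) mod 2π = 1.367717 rad, q = (φ − β) mod 2π = 3.758819 rad → L = 1.54·(1.367717 + 3.342680 + 3.758819) = 1.54·8.469216 = 13.042592 m
RSL: p² = d² − 2 + 2cos(α−β) − 2d(sin α + sin β) = 23.590402; p = √p² = 4.856995; φ = atan2(cos α + cos β, d − sin α − sin β) − atan2(2, p) = -0.442781 rad; t = (α − φ) mod 2π = 5.967800 rad, q = (β − φ) mod 2π = 3.576699 rad → L = 1.54·(5.967800 + 4.856995 + 3.576699) = 1.54·14.401495 = 22.178302 m
RLR: c = (6 − d² + 2cos(α−β) + 2d(sin α − sin β))/8 = -2.831997, |c| > 1 → infeasible
LRL: c = (6 − d² + 2cos(α−β) − 2d(sin α − sin β))/8 = -1.244846, |c| > 1 → infeasible
Shortest: LSL with L = 12.519988 m ≈ 12.5200 m
Convert LSL to answer units (arcs ×180/π): t = 0.338665·180/π = 19.4041°, p = ρ·p = 1.54·4.237778 = 6.5262 m, q = 3.553419·180/π = 203.5959°, L = 12.5200 m.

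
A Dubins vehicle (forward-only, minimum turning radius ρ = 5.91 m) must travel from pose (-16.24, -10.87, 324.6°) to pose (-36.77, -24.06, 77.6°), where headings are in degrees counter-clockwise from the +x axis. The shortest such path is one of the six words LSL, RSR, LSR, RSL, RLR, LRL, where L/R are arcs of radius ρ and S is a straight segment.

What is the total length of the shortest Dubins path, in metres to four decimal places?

40.3583 m

Let ψ = atan2(Δy, Δx) = atan2(-13.19, -20.53) = -147.2803° be the start→goal bearing.
Normalize: d = |goal − start| / ρ = 24.401988/5.91 = 4.128932, α = (θ_start − ψ) mod 360° = 111.8803° = 1.952679 rad, β = (θ_goal − ψ) mod 360° = 224.8803° = 3.924902 rad.
Common terms: sin α = 0.927964, cos α = -0.372669, sin β = -0.705628, cos β = -0.708583, cos(α−β) = -0.390731, d² = 17.048079. Work in radians in the unit-radius frame; every candidate has L = ρ·(t + p + q).
LSL: p² = 2 + d² − 2cos(α−β) + 2d(sin α − sin β) = 33.319524; p = √p² = 5.772307; φ = atan2(cos β − cos α, d + sin α − sin β) = -0.058227 rad; t = (φ − α) mod 2π = 4.272279 rad, q = (β − φ) mod 2π = 3.983128 rad → L = 5.91·(4.272279 + 5.772307 + 3.983128) = 5.91·14.027714 = 82.903790 m
RSR: p² = 2 + d² − 2cos(α−β) + 2d(sin β − sin α) = 6.339558; p = √p² = 2.517848; φ = atan2(cos α − cos β, d − sin α + sin β) = 0.133812 rad; t = (α − φ) mod 2π = 1.818867 rad, q = (φ − β) mod 2π = 2.492096 rad → L = 5.91·(1.818867 + 2.517848 + 2.492096) = 5.91·6.828811 = 40.358273 m
LSR: p² = d² − 2 + 2cos(α−β) + 2d(sin α + sin β) = 16.102642; p = √p² = 4.012810; φ = atan2(−cos α − cos β, d + sin α + sin β) − atan2(−2, p) = 0.705928 rad; t = (φ − α) mod 2π = 5.036434 rad, q = (φ − β) mod 2π = 3.064212 rad → L = 5.91·(5.036434 + 4.012810 + 3.064212) = 5.91·12.113455 = 71.590520 m
RSL: p² = d² − 2 + 2cos(α−β) − 2d(sin α + sin β) = 12.430591; p = √p² = 3.525704; φ = atan2(cos α + cos β, d − sin α − sin β) − atan2(2, p) = -0.786016 rad; t = (α − φ) mod 2π = 2.738696 rad, q = (β − φ) mod 2π = 4.710918 rad → L = 5.91·(2.738696 + 3.525704 + 4.710918) = 5.91·10.975318 = 64.864130 m
RLR: c = (6 − d² + 2cos(α−β) + 2d(sin α − sin β))/8 = 0.207555; p = 2π − arccos c = 4.921464 rad; φ = atan2(cos α − cos β, d − sin α + sin β) = 0.133812 rad; t = (α − φ + p/2) mod 2π = 4.279599 rad, q = (α − β − t + p) mod 2π = 4.952828 rad → L = 5.91·(4.279599 + 4.921464 + 4.952828) = 5.91·14.153892 = 83.649499 m
LRL: c = (6 − d² + 2cos(α−β) − 2d(sin α − sin β))/8 = -3.164941, |c| > 1 → infeasible
Shortest: RSR with L = 40.358273 m ≈ 40.3583 m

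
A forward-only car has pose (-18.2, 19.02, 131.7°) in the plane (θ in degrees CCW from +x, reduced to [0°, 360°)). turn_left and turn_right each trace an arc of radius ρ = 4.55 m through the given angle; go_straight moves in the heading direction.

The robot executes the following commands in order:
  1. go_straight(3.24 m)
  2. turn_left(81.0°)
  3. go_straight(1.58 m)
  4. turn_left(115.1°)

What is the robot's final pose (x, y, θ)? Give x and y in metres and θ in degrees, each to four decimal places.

(-27.5067, 13.7086, 327.8000°)

set_pose: (x, y, θ) = (-18.2000, 19.0200, 131.7000°), ρ = 4.55
go_straight(3.24): x += 3.24·cos θ, y += 3.24·sin θ → (-20.3553, 21.4391, 131.7000°)
turn_left(81.0°): centre at ρ to the left, rotate +81.0° → (-26.2106, 22.2412, 212.7000°)
go_straight(1.58): x += 1.58·cos θ, y += 1.58·sin θ → (-27.5402, 21.3876, 212.7000°)
turn_left(115.1°): centre at ρ to the left, rotate +115.1° → (-27.5067, 13.7086, 327.8000°)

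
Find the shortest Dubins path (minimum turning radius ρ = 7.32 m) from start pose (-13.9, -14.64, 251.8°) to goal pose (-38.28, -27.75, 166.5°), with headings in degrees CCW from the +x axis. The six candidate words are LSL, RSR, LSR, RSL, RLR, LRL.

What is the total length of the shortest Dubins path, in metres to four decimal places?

28.6621 m

Let ψ = atan2(Δy, Δx) = atan2(-13.11, -24.38) = -151.7315° be the start→goal bearing.
Normalize: d = |goal − start| / ρ = 27.681338/7.32 = 3.781604, α = (θ_start − ψ) mod 360° = 43.5315° = 0.759768 rad, β = (θ_goal − ψ) mod 360° = 318.2315° = 5.554187 rad.
Common terms: sin α = 0.688753, cos α = 0.724996, sin β = -0.666123, cos β = 0.745842, cos(α−β) = 0.081939, d² = 14.300526. Work in radians in the unit-radius frame; every candidate has L = ρ·(t + p + q).
LSL: p² = 2 + d² − 2cos(α−β) + 2d(sin α − sin β) = 26.383855; p = √p² = 5.136522; φ = atan2(cos β − cos α, d + sin α − sin β) = 0.004058 rad; t = (φ − α) mod 2π = 5.527476 rad, q = (β − φ) mod 2π = 5.550129 rad → L = 7.32·(5.527476 + 5.136522 + 5.550129) = 7.32·16.214126 = 118.687406 m
RSR: p² = 2 + d² − 2cos(α−β) + 2d(sin β − sin α) = 5.889442; p = √p² = 2.426817; φ = atan2(cos α − cos β, d − sin α + sin β) = -0.008590 rad; t = (α − φ) mod 2π = 0.768358 rad, q = (φ − β) mod 2π = 0.720408 rad → L = 7.32·(0.768358 + 2.426817 + 0.720408) = 7.32·3.915583 = 28.662069 m
LSR: p² = d² − 2 + 2cos(α−β) + 2d(sin α + sin β) = 12.635561; p = √p² = 3.554653; φ = atan2(−cos α − cos β, d + sin α + sin β) − atan2(−2, p) = 0.143569 rad; t = (φ − α) mod 2π = 5.666986 rad, q = (φ − β) mod 2π = 0.872567 rad → L = 7.32·(5.666986 + 3.554653 + 0.872567) = 7.32·10.094206 = 73.889590 m
RSL: p² = d² − 2 + 2cos(α−β) − 2d(sin α + sin β) = 12.293244; p = √p² = 3.506172; φ = atan2(cos α + cos β, d − sin α − sin β) − atan2(2, p) = -0.145415 rad; t = (α − φ) mod 2π = 0.905182 rad, q = (β − φ) mod 2π = 5.699602 rad → L = 7.32·(0.905182 + 3.506172 + 5.699602) = 7.32·10.110957 = 74.012202 m
RLR: c = (6 − d² + 2cos(α−β) + 2d(sin α − sin β))/8 = 0.263820; p = 2π − arccos c = 4.979369 rad; φ = atan2(cos α − cos β, d − sin α + sin β) = -0.008590 rad; t = (α − φ + p/2) mod 2π = 3.258042 rad, q = (α − β − t + p) mod 2π = 3.210093 rad → L = 7.32·(3.258042 + 4.979369 + 3.210093) = 7.32·11.447504 = 83.795729 m
LRL: c = (6 − d² + 2cos(α−β) − 2d(sin α − sin β))/8 = -2.297982, |c| > 1 → infeasible
Shortest: RSR with L = 28.662069 m ≈ 28.6621 m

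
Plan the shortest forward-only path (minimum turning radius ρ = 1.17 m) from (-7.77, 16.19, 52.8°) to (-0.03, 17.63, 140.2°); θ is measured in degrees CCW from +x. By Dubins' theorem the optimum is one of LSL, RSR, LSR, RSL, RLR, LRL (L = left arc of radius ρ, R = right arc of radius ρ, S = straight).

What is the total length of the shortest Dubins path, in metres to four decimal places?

10.1001 m

Let ψ = atan2(Δy, Δx) = atan2(1.44, 7.74) = 10.5392° be the start→goal bearing.
Normalize: d = |goal − start| / ρ = 7.872814/1.17 = 6.728901, α = (θ_start − ψ) mod 360° = 42.2608° = 0.737590 rad, β = (θ_goal − ψ) mod 360° = 129.6608° = 2.263008 rad.
Common terms: sin α = 0.672507, cos α = 0.740091, sin β = 0.769836, cos β = -0.638241, cos(α−β) = 0.045363, d² = 45.278107. Work in radians in the unit-radius frame; every candidate has L = ρ·(t + p + q).
LSL: p² = 2 + d² − 2cos(α−β) + 2d(sin α − sin β) = 45.877537; p = √p² = 6.773296; φ = atan2(cos β − cos α, d + sin α − sin β) = -0.204926 rad; t = (φ − α) mod 2π = 5.340668 rad, q = (β − φ) mod 2π = 2.467935 rad → L = 1.17·(5.340668 + 6.773296 + 2.467935) = 1.17·14.581899 = 17.060822 m
RSR: p² = 2 + d² − 2cos(α−β) + 2d(sin β − sin α) = 48.497224; p = √p² = 6.963995; φ = atan2(cos α − cos β, d − sin α + sin β) = 0.199238 rad; t = (α − φ) mod 2π = 0.538352 rad, q = (φ − β) mod 2π = 4.219415 rad → L = 1.17·(0.538352 + 6.963995 + 4.219415) = 1.17·11.721762 = 13.714462 m
LSR: p² = d² − 2 + 2cos(α−β) + 2d(sin α + sin β) = 62.779595; p = √p² = 7.923358; φ = atan2(−cos α − cos β, d + sin α + sin β) − atan2(−2, p) = 0.234790 rad; t = (φ − α) mod 2π = 5.780385 rad, q = (φ − β) mod 2π = 4.254967 rad → L = 1.17·(5.780385 + 7.923358 + 4.254967) = 1.17·17.958709 = 21.011689 m
RSL: p² = d² − 2 + 2cos(α−β) − 2d(sin α + sin β) = 23.958070; p = √p² = 4.894698; φ = atan2(cos α + cos β, d − sin α − sin β) − atan2(2, p) = -0.368639 rad; t = (α − φ) mod 2π = 1.106230 rad, q = (β − φ) mod 2π = 2.631647 rad → L = 1.17·(1.106230 + 4.894698 + 2.631647) = 1.17·8.632575 = 10.100113 m
RLR: c = (6 − d² + 2cos(α−β) + 2d(sin α − sin β))/8 = -5.062153, |c| > 1 → infeasible
LRL: c = (6 − d² + 2cos(α−β) − 2d(sin α − sin β))/8 = -4.734692, |c| > 1 → infeasible
Shortest: RSL with L = 10.100113 m ≈ 10.1001 m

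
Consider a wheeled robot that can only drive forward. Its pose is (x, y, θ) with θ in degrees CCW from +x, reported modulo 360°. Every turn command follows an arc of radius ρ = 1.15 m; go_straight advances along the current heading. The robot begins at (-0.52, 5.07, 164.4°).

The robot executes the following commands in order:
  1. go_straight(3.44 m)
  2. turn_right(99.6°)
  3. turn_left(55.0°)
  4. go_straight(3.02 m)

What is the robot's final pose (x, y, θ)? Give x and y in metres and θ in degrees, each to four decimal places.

(-6.1081, 11.2742, 119.8000°)

set_pose: (x, y, θ) = (-0.5200, 5.0700, 164.4000°), ρ = 1.15
go_straight(3.44): x += 3.44·cos θ, y += 3.44·sin θ → (-3.8333, 5.9951, 164.4000°)
turn_right(99.6°): centre at ρ to the right, rotate −99.6° → (-4.5646, 7.5924, 64.8000°)
turn_left(55.0°): centre at ρ to the left, rotate +55.0° → (-4.6072, 8.6535, 119.8000°)
go_straight(3.02): x += 3.02·cos θ, y += 3.02·sin θ → (-6.1081, 11.2742, 119.8000°)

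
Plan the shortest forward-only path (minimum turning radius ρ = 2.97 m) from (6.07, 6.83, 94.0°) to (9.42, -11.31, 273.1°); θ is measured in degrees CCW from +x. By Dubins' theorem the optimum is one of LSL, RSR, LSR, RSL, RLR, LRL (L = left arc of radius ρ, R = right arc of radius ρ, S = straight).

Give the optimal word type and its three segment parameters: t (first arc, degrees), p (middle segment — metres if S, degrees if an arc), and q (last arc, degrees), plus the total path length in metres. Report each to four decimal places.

RSL: t = 192.2898°, p = 17.5131 m, q = 11.3898°, L = 28.0711 m

Let ψ = atan2(Δy, Δx) = atan2(-18.14, 3.35) = -79.5368° be the start→goal bearing.
Normalize: d = |goal − start| / ρ = 18.446737/2.97 = 6.211023, α = (θ_start − ψ) mod 360° = 173.5368° = 3.028789 rad, β = (θ_goal − ψ) mod 360° = 352.6368° = 6.154673 rad.
Common terms: sin α = 0.112565, cos α = -0.993644, sin β = -0.128159, cos β = 0.991754, cos(α−β) = -0.999877, d² = 38.576801. Work in radians in the unit-radius frame; every candidate has L = ρ·(t + p + q).
LSL: p² = 2 + d² − 2cos(α−β) + 2d(sin α − sin β) = 45.566833; p = √p² = 6.750321; φ = atan2(cos β − cos α, d + sin α − sin β) = 0.298534 rad; t = (φ − α) mod 2π = 3.552930 rad, q = (β − φ) mod 2π = 5.856140 rad → L = 2.97·(3.552930 + 6.750321 + 5.856140) = 2.97·16.159391 = 47.993391 m
RSR: p² = 2 + d² − 2cos(α−β) + 2d(sin β − sin α) = 39.586274; p = √p² = 6.291762; φ = atan2(cos α − cos β, d − sin α + sin β) = -0.321042 rad; t = (α − φ) mod 2π = 3.349830 rad, q = (φ − β) mod 2π = 6.090656 rad → L = 2.97·(3.349830 + 6.291762 + 6.090656) = 2.97·15.732248 = 46.724778 m
LSR: p² = d² − 2 + 2cos(α−β) + 2d(sin α + sin β) = 34.383343; p = √p² = 5.863731; φ = atan2(−cos α − cos β, d + sin α + sin β) − atan2(−2, p) = 0.329011 rad; t = (φ − α) mod 2π = 3.583408 rad, q = (φ − β) mod 2π = 0.457523 rad → L = 2.97·(3.583408 + 5.863731 + 0.457523) = 2.97·9.904662 = 29.416847 m
RSL: p² = d² − 2 + 2cos(α−β) − 2d(sin α + sin β) = 34.770752; p = √p² = 5.896673; φ = atan2(cos α + cos β, d − sin α − sin β) − atan2(2, p) = -0.327302 rad; t = (α − φ) mod 2π = 3.356090 rad, q = (β − φ) mod 2π = 0.198790 rad → L = 2.97·(3.356090 + 5.896673 + 0.198790) = 2.97·9.451553 = 28.071113 m
RLR: c = (6 − d² + 2cos(α−β) + 2d(sin α − sin β))/8 = -3.948284, |c| > 1 → infeasible
LRL: c = (6 − d² + 2cos(α−β) − 2d(sin α − sin β))/8 = -4.695854, |c| > 1 → infeasible
Shortest: RSL with L = 28.071113 m ≈ 28.0711 m
Convert RSL to answer units (arcs ×180/π): t = 3.356090·180/π = 192.2898°, p = ρ·p = 2.97·5.896673 = 17.5131 m, q = 0.198790·180/π = 11.3898°, L = 28.0711 m.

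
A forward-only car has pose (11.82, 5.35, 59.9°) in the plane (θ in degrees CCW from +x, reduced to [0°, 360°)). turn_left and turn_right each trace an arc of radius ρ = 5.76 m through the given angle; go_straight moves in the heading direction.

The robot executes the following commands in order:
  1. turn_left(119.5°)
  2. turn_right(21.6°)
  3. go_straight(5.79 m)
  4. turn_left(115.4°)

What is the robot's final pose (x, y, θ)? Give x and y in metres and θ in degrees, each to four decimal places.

(-8.5072, 10.9582, 273.2000°)

set_pose: (x, y, θ) = (11.8200, 5.3500, 59.9000°), ρ = 5.76
turn_left(119.5°): centre at ρ to the left, rotate +119.5° → (6.8970, 13.9984, 179.4000°)
turn_right(21.6°): centre at ρ to the right, rotate −21.6° → (4.7810, 14.4251, 157.8000°)
go_straight(5.79): x += 5.79·cos θ, y += 5.79·sin θ → (-0.5798, 16.6128, 157.8000°)
turn_left(115.4°): centre at ρ to the left, rotate +115.4° → (-8.5072, 10.9582, 273.2000°)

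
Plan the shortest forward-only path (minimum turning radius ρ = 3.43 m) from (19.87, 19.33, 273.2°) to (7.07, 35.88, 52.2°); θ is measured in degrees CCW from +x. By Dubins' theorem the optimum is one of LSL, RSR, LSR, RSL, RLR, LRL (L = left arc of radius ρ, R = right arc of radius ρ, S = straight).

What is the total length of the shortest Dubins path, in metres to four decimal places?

29.3152 m

Let ψ = atan2(Δy, Δx) = atan2(16.55, -12.80) = 127.7189° be the start→goal bearing.
Normalize: d = |goal − start| / ρ = 20.922297/3.43 = 6.099795, α = (θ_start − ψ) mod 360° = 145.4811° = 2.539125 rad, β = (θ_goal − ψ) mod 360° = 284.4811° = 4.965132 rad.
Common terms: sin α = 0.566678, cos α = -0.823940, sin β = -0.968230, cos β = 0.250061, cos(α−β) = -0.754710, d² = 37.207499. Work in radians in the unit-radius frame; every candidate has L = ρ·(t + p + q).
LSL: p² = 2 + d² − 2cos(α−β) + 2d(sin α − sin β) = 59.442161; p = √p² = 7.709874; φ = atan2(cos β − cos α, d + sin α − sin β) = 0.139757 rad; t = (φ − α) mod 2π = 3.883817 rad, q = (β − φ) mod 2π = 4.825376 rad → L = 3.43·(3.883817 + 7.709874 + 4.825376) = 3.43·16.419067 = 56.317401 m
RSR: p² = 2 + d² − 2cos(α−β) + 2d(sin β − sin α) = 21.991675; p = √p² = 4.689528; φ = atan2(cos α − cos β, d − sin α + sin β) = -0.231072 rad; t = (α − φ) mod 2π = 2.770197 rad, q = (φ − β) mod 2π = 1.086981 rad → L = 3.43·(2.770197 + 4.689528 + 1.086981) = 3.43·8.546706 = 29.315201 m
LSR: p² = d² − 2 + 2cos(α−β) + 2d(sin α + sin β) = 28.799304; p = √p² = 5.366498; φ = atan2(−cos α − cos β, d + sin α + sin β) − atan2(−2, p) = 0.457110 rad; t = (φ − α) mod 2π = 4.201171 rad, q = (φ − β) mod 2π = 1.775163 rad → L = 3.43·(4.201171 + 5.366498 + 1.775163) = 3.43·11.342832 = 38.905915 m
RSL: p² = d² − 2 + 2cos(α−β) − 2d(sin α + sin β) = 38.596855; p = √p² = 6.212637; φ = atan2(cos α + cos β, d − sin α − sin β) − atan2(2, p) = -0.399490 rad; t = (α − φ) mod 2π = 2.938615 rad, q = (β − φ) mod 2π = 5.364623 rad → L = 3.43·(2.938615 + 6.212637 + 5.364623) = 3.43·14.515874 = 49.789449 m
RLR: c = (6 − d² + 2cos(α−β) + 2d(sin α − sin β))/8 = -1.748959, |c| > 1 → infeasible
LRL: c = (6 − d² + 2cos(α−β) − 2d(sin α − sin β))/8 = -6.430270, |c| > 1 → infeasible
Shortest: RSR with L = 29.315201 m ≈ 29.3152 m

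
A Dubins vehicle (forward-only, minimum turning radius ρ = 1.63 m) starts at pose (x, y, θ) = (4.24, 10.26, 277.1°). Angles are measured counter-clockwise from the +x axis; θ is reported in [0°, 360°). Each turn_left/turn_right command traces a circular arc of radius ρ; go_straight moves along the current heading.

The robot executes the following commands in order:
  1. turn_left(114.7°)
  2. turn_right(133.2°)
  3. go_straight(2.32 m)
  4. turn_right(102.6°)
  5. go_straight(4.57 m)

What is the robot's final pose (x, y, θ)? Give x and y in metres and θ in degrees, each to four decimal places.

set_pose: (x, y, θ) = (4.2400, 10.2600, 277.1000°), ρ = 1.63
turn_left(114.7°): centre at ρ to the left, rotate +114.7° → (6.7164, 9.0761, 391.8000° ≡ 31.8000°)
turn_right(133.2°): centre at ρ to the right, rotate −133.2° → (9.1732, 7.3686, -101.4000° ≡ 258.6000°)
go_straight(2.32): x += 2.32·cos θ, y += 2.32·sin θ → (8.7147, 5.0944, 258.6000°)
turn_right(102.6°): centre at ρ to the right, rotate −102.6° → (6.4538, 3.9275, 156.0000°)
go_straight(4.57): x += 4.57·cos θ, y += 4.57·sin θ → (2.2789, 5.7863, 156.0000°)

(2.2789, 5.7863, 156.0000°)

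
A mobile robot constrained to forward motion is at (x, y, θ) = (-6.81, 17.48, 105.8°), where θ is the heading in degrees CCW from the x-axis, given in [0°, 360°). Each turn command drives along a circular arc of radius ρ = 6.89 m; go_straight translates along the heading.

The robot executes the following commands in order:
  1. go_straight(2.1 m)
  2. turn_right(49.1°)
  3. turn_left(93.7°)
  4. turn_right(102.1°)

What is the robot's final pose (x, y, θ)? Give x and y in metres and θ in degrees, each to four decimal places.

(-10.6074, 45.5073, 48.3000°)

set_pose: (x, y, θ) = (-6.8100, 17.4800, 105.8000°), ρ = 6.89
go_straight(2.1): x += 2.1·cos θ, y += 2.1·sin θ → (-7.3818, 19.5007, 105.8000°)
turn_right(49.1°): centre at ρ to the right, rotate −49.1° → (-6.5108, 25.1594, 56.7000°)
turn_left(93.7°): centre at ρ to the left, rotate +93.7° → (-8.8663, 34.9330, 150.4000°)
turn_right(102.1°): centre at ρ to the right, rotate −102.1° → (-10.6074, 45.5073, 48.3000°)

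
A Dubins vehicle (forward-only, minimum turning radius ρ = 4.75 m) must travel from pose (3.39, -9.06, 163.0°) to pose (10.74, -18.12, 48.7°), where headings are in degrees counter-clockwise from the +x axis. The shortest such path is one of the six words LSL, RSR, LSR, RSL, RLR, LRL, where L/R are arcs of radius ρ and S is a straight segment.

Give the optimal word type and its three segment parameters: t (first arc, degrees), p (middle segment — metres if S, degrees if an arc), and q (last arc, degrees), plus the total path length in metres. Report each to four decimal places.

Let ψ = atan2(Δy, Δx) = atan2(-9.06, 7.35) = -50.9490° be the start→goal bearing.
Normalize: d = |goal − start| / ρ = 11.666452/4.75 = 2.456095, α = (θ_start − ψ) mod 360° = 213.9490° = 3.734115 rad, β = (θ_goal − ψ) mod 360° = 99.6490° = 1.739204 rad.
Common terms: sin α = -0.558455, cos α = -0.829535, sin β = 0.985853, cos β = -0.167612, cos(α−β) = -0.411514, d² = 6.032403. Work in radians in the unit-radius frame; every candidate has L = ρ·(t + p + q).
LSL: p² = 2 + d² − 2cos(α−β) + 2d(sin α − sin β) = 1.269497; p = √p² = 1.126720; φ = atan2(cos β − cos α, d + sin α − sin β) = 0.627938 rad; t = (φ − α) mod 2π = 3.177009 rad, q = (β − φ) mod 2π = 1.111265 rad → L = 4.75·(3.177009 + 1.126720 + 1.111265) = 4.75·5.414994 = 25.721219 m
RSR: p² = 2 + d² − 2cos(α−β) + 2d(sin β − sin α) = 16.441367; p = √p² = 4.054796; φ = atan2(cos α − cos β, d − sin α + sin β) = -0.163978 rad; t = (α − φ) mod 2π = 3.898093 rad, q = (φ − β) mod 2π = 4.380004 rad → L = 4.75·(3.898093 + 4.054796 + 4.380004) = 4.75·12.332892 = 58.581238 m
LSR: p² = d² − 2 + 2cos(α−β) + 2d(sin α + sin β) = 5.308835; p = √p² = 2.304091; φ = atan2(−cos α − cos β, d + sin α + sin β) − atan2(−2, p) = 1.047803 rad; t = (φ − α) mod 2π = 3.596873 rad, q = (φ − β) mod 2π = 5.591785 rad → L = 4.75·(3.596873 + 2.304091 + 5.591785) = 4.75·11.492749 = 54.590558 m
RSL: p² = d² − 2 + 2cos(α−β) − 2d(sin α + sin β) = 1.109915; p = √p² = 1.053525; φ = atan2(cos α + cos β, d − sin α − sin β) − atan2(2, p) = -1.542810 rad; t = (α − φ) mod 2π = 5.276925 rad, q = (β − φ) mod 2π = 3.282014 rad → L = 4.75·(5.276925 + 1.053525 + 3.282014) = 4.75·9.612463 = 45.659201 m
RLR: c = (6 − d² + 2cos(α−β) + 2d(sin α − sin β))/8 = -1.055171, |c| > 1 → infeasible
LRL: c = (6 − d² + 2cos(α−β) − 2d(sin α − sin β))/8 = 0.841313; p = 2π − arccos c = 5.712096 rad; φ = atan2(cos β − cos α, d + sin α − sin β) = 0.627938 rad; t = (φ − α + p/2) mod 2π = 6.033057 rad, q = (β − α − t + p) mod 2π = 3.967313 rad → L = 4.75·(6.033057 + 5.712096 + 3.967313) = 4.75·15.712467 = 74.634217 m
Shortest: LSL with L = 25.721219 m ≈ 25.7212 m
Convert LSL to answer units (arcs ×180/π): t = 3.177009·180/π = 182.0292°, p = ρ·p = 4.75·1.126720 = 5.3519 m, q = 1.111265·180/π = 63.6708°, L = 25.7212 m.

LSL: t = 182.0292°, p = 5.3519 m, q = 63.6708°, L = 25.7212 m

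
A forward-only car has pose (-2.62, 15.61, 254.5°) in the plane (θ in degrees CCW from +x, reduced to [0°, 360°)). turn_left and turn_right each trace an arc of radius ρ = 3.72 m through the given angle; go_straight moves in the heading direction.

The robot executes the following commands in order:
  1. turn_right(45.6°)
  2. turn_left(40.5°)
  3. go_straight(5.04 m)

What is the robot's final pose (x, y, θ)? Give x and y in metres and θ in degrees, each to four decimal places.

set_pose: (x, y, θ) = (-2.6200, 15.6100, 254.5000°), ρ = 3.72
turn_right(45.6°): centre at ρ to the right, rotate −45.6° → (-4.4069, 13.3474, 208.9000°)
turn_left(40.5°): centre at ρ to the left, rotate +40.5° → (-6.0912, 11.3995, 249.4000°)
go_straight(5.04): x += 5.04·cos θ, y += 5.04·sin θ → (-7.8645, 6.6818, 249.4000°)

(-7.8645, 6.6818, 249.4000°)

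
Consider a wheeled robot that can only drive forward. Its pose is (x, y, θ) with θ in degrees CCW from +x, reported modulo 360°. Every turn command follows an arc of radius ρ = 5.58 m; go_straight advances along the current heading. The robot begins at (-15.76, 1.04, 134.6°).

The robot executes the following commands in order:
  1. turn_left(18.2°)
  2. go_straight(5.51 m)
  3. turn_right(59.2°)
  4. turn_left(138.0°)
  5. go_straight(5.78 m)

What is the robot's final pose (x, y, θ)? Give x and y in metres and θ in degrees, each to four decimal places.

set_pose: (x, y, θ) = (-15.7600, 1.0400, 134.6000°), ρ = 5.58
turn_left(18.2°): centre at ρ to the left, rotate +18.2° → (-17.1825, 2.0849, 152.8000°)
go_straight(5.51): x += 5.51·cos θ, y += 5.51·sin θ → (-22.0832, 4.6035, 152.8000°)
turn_right(59.2°): centre at ρ to the right, rotate −59.2° → (-25.1016, 9.2161, 93.6000°)
turn_left(138.0°): centre at ρ to the left, rotate +138.0° → (-35.0436, 12.3317, 231.6000°)
go_straight(5.78): x += 5.78·cos θ, y += 5.78·sin θ → (-38.6338, 7.8020, 231.6000°)

(-38.6338, 7.8020, 231.6000°)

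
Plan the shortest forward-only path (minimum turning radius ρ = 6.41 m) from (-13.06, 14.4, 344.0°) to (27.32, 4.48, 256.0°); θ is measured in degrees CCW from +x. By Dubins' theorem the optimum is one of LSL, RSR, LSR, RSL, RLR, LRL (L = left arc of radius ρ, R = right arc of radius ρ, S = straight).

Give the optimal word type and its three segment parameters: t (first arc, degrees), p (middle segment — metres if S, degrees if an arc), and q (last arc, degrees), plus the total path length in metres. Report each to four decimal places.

LSR: t = 13.0074°, p = 33.1080 m, q = 101.0074°, L = 45.8635 m

Let ψ = atan2(Δy, Δx) = atan2(-9.92, 40.38) = -13.8023° be the start→goal bearing.
Normalize: d = |goal − start| / ρ = 41.580654/6.41 = 6.486842, α = (θ_start − ψ) mod 360° = 357.8023° = 6.244828 rad, β = (θ_goal − ψ) mod 360° = 269.8023° = 4.708939 rad.
Common terms: sin α = -0.038348, cos α = 0.999264, sin β = -0.999994, cos β = -0.003450, cos(α−β) = 0.034899, d² = 42.079113. Work in radians in the unit-radius frame; every candidate has L = ρ·(t + p + q).
LSL: p² = 2 + d² − 2cos(α−β) + 2d(sin α − sin β) = 56.485409; p = √p² = 7.515678; φ = atan2(cos β − cos α, d + sin α − sin β) = -0.133815 rad; t = (φ − α) mod 2π = 6.187727 rad, q = (β − φ) mod 2π = 4.842754 rad → L = 6.41·(6.187727 + 7.515678 + 4.842754) = 6.41·18.546158 = 118.880876 m
RSR: p² = 2 + d² − 2cos(α−β) + 2d(sin β − sin α) = 31.533218; p = √p² = 5.615445; φ = atan2(cos α − cos β, d − sin α + sin β) = 0.179527 rad; t = (α − φ) mod 2π = 6.065302 rad, q = (φ − β) mod 2π = 1.753773 rad → L = 6.41·(6.065302 + 5.615445 + 1.753773) = 6.41·13.434520 = 86.115271 m
LSR: p² = d² − 2 + 2cos(α−β) + 2d(sin α + sin β) = 26.677796; p = √p² = 5.165055; φ = atan2(−cos α − cos β, d + sin α + sin β) − atan2(−2, p) = 0.188665 rad; t = (φ − α) mod 2π = 0.227023 rad, q = (φ − β) mod 2π = 1.762912 rad → L = 6.41·(0.227023 + 5.165055 + 1.762912) = 6.41·7.154990 = 45.863486 m
RSL: p² = d² − 2 + 2cos(α−β) − 2d(sin α + sin β) = 53.620028; p = √p² = 7.322570; φ = atan2(cos α + cos β, d − sin α − sin β) − atan2(2, p) = -0.135059 rad; t = (α − φ) mod 2π = 0.096702 rad, q = (β − φ) mod 2π = 4.843997 rad → L = 6.41·(0.096702 + 7.322570 + 4.843997) = 6.41·12.263269 = 78.607552 m
RLR: c = (6 − d² + 2cos(α−β) + 2d(sin α − sin β))/8 = -2.941652, |c| > 1 → infeasible
LRL: c = (6 − d² + 2cos(α−β) − 2d(sin α − sin β))/8 = -6.060676, |c| > 1 → infeasible
Shortest: LSR with L = 45.863486 m ≈ 45.8635 m
Convert LSR to answer units (arcs ×180/π): t = 0.227023·180/π = 13.0074°, p = ρ·p = 6.41·5.165055 = 33.1080 m, q = 1.762912·180/π = 101.0074°, L = 45.8635 m.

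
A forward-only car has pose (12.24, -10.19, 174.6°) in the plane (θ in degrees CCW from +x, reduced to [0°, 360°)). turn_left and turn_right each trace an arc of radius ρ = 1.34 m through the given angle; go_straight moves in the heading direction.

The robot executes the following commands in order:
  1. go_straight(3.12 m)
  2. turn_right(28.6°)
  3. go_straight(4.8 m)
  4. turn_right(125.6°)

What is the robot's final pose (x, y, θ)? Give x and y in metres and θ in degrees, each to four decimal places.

set_pose: (x, y, θ) = (12.2400, -10.1900, 174.6000°), ρ = 1.34
go_straight(3.12): x += 3.12·cos θ, y += 3.12·sin θ → (9.1338, -9.8964, 174.6000°)
turn_right(28.6°): centre at ρ to the right, rotate −28.6° → (8.5106, -9.6732, 146.0000°)
go_straight(4.8): x += 4.8·cos θ, y += 4.8·sin θ → (4.5313, -6.9891, 146.0000°)
turn_right(125.6°): centre at ρ to the right, rotate −125.6° → (4.8135, -4.6222, 20.4000°)

(4.8135, -4.6222, 20.4000°)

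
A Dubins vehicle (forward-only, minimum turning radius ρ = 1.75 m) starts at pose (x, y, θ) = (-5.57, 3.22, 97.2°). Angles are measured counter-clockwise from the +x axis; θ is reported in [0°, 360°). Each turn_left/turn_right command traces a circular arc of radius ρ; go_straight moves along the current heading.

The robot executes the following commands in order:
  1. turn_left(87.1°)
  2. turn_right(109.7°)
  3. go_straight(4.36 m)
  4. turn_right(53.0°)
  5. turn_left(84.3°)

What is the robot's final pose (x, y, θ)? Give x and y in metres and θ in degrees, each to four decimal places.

set_pose: (x, y, θ) = (-5.5700, 3.2200, 97.2000°), ρ = 1.75
turn_left(87.1°): centre at ρ to the left, rotate +87.1° → (-7.4374, 4.7457, 184.3000°)
turn_right(109.7°): centre at ρ to the right, rotate −109.7° → (-9.2558, 6.9555, 74.6000°)
go_straight(4.36): x += 4.36·cos θ, y += 4.36·sin θ → (-8.0980, 11.1590, 74.6000°)
turn_right(53.0°): centre at ρ to the right, rotate −53.0° → (-7.0550, 12.3214, 21.6000°)
turn_left(84.3°): centre at ρ to the left, rotate +84.3° → (-6.0162, 14.4279, 105.9000°)

(-6.0162, 14.4279, 105.9000°)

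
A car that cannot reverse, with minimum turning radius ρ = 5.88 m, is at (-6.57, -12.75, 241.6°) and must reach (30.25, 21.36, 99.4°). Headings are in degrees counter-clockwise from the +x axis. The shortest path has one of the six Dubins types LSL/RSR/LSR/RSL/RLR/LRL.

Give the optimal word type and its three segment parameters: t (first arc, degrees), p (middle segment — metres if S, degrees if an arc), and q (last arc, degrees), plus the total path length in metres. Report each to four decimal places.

Let ψ = atan2(Δy, Δx) = atan2(34.11, 36.82) = 42.8120° be the start→goal bearing.
Normalize: d = |goal − start| / ρ = 50.191678/5.88 = 8.536000, α = (θ_start − ψ) mod 360° = 198.7880° = 3.469505 rad, β = (θ_goal − ψ) mod 360° = 56.5880° = 0.987647 rad.
Common terms: sin α = -0.322068, cos α = -0.946717, sin β = 0.834733, cos β = 0.550655, cos(α−β) = -0.790155, d² = 72.863289. Work in radians in the unit-radius frame; every candidate has L = ρ·(t + p + q).
LSL: p² = 2 + d² − 2cos(α−β) + 2d(sin α − sin β) = 56.694703; p = √p² = 7.529589; φ = atan2(cos β − cos α, d + sin α − sin β) = 0.200200 rad; t = (φ − α) mod 2π = 3.013880 rad, q = (β − φ) mod 2π = 0.787448 rad → L = 5.88·(3.013880 + 7.529589 + 0.787448) = 5.88·11.330916 = 66.625784 m
RSR: p² = 2 + d² − 2cos(α−β) + 2d(sin β − sin α) = 96.192495; p = √p² = 9.807777; φ = atan2(cos α − cos β, d − sin α + sin β) = -0.153271 rad; t = (α − φ) mod 2π = 3.622777 rad, q = (φ − β) mod 2π = 5.142267 rad → L = 5.88·(3.622777 + 9.807777 + 5.142267) = 5.88·18.572821 = 109.208186 m
LSR: p² = d² − 2 + 2cos(α−β) + 2d(sin α + sin β) = 78.035196; p = √p² = 8.833753; φ = atan2(−cos α − cos β, d + sin α + sin β) − atan2(−2, p) = 0.266393 rad; t = (φ − α) mod 2π = 3.080073 rad, q = (φ − β) mod 2π = 5.561931 rad → L = 5.88·(3.080073 + 8.833753 + 5.561931) = 5.88·17.475757 = 102.757451 m
RSL: p² = d² − 2 + 2cos(α−β) − 2d(sin α + sin β) = 60.530762; p = √p² = 7.780152; φ = atan2(cos α + cos β, d − sin α − sin β) − atan2(2, p) = -0.300940 rad; t = (α − φ) mod 2π = 3.770445 rad, q = (β − φ) mod 2π = 1.288587 rad → L = 5.88·(3.770445 + 7.780152 + 1.288587) = 5.88·12.839184 = 75.494405 m
RLR: c = (6 − d² + 2cos(α−β) + 2d(sin α − sin β))/8 = -11.024062, |c| > 1 → infeasible
LRL: c = (6 − d² + 2cos(α−β) − 2d(sin α − sin β))/8 = -6.086838, |c| > 1 → infeasible
Shortest: LSL with L = 66.625784 m ≈ 66.6258 m
Convert LSL to answer units (arcs ×180/π): t = 3.013880·180/π = 172.6826°, p = ρ·p = 5.88·7.529589 = 44.2740 m, q = 0.787448·180/π = 45.1174°, L = 66.6258 m.

LSL: t = 172.6826°, p = 44.2740 m, q = 45.1174°, L = 66.6258 m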